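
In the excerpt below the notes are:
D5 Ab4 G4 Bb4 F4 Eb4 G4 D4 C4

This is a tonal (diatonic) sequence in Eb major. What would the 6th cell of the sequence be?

Taking 3-note groups, the heads are D5, Bb4, G4: the pattern moves down a 3rd.
Continuing the starts: Eb4 → C4 → Ab3.
Statement 6 starts on Ab3 and keeps the same diatonic contour: Ab3 Eb3 D3.

Ab3 Eb3 D3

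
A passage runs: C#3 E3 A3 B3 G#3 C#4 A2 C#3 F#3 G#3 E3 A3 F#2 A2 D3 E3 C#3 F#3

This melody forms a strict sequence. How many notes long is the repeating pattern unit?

6

18 notes total. Splitting into 3 groups of 6:
C#3 E3 A3 B3 G#3 C#4 | A2 C#3 F#3 G#3 E3 A3 | F#2 A2 D3 E3 C#3 F#3
Each cell is the previous one down a 3rd — so the unit is 6 notes.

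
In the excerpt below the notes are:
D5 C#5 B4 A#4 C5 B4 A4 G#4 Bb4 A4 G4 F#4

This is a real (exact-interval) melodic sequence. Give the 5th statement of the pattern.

Unit = 4 notes; the statements start on D5, C5, Bb4, moving down a 2nd each time.
Extending down a 2nd: Ab4 → Gb4.
So cell 5 is Gb4 F4 Eb4 D4.

Gb4 F4 Eb4 D4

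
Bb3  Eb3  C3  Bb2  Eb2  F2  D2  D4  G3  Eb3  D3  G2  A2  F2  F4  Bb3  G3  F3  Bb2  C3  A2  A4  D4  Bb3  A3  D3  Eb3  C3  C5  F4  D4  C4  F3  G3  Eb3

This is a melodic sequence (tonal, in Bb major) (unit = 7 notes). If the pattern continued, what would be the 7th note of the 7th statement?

With 7-note cells, note 7 of each statement runs D2, F2, A2, C3, Eb3.
Carrying that up a 3rd forward: G3 → Bb3.

Bb3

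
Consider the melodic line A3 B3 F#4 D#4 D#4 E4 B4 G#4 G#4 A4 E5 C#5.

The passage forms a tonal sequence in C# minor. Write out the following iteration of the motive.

The 4-note cells begin on A3, D#4, G#4 — each up a 4th from the last.
From C#5 the diatonic shape gives C#5 D#5 A5 F#5.

C#5 D#5 A5 F#5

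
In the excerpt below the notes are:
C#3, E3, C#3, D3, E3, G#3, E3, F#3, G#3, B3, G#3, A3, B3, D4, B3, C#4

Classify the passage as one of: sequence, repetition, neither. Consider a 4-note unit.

sequence

Each 4-note cell is the previous one transposed up a 3rd.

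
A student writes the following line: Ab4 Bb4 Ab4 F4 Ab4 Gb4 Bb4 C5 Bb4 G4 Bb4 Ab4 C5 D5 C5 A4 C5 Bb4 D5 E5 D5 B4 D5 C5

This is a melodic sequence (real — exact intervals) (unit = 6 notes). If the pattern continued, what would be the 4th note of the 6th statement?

D#5

With 6-note cells, note 4 of each statement runs F4, G4, A4, B4.
Carrying that up a 2nd forward: C#5 → D#5.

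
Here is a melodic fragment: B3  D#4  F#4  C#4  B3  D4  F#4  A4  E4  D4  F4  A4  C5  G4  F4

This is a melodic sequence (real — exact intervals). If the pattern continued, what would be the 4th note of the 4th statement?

Grouping in 5s, the 4th note of each cell is C#4, E4, G4.
One more up a 3rd gives Bb4.

Bb4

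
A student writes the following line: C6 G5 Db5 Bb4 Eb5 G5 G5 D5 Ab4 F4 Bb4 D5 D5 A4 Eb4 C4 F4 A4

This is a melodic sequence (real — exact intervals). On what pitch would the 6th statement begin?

Taking 6-note groups, the heads are C6, G5, D5: the pattern moves down a 4th.
Continuing: A4 → E4 → B3. Statement 6 starts on B3.

B3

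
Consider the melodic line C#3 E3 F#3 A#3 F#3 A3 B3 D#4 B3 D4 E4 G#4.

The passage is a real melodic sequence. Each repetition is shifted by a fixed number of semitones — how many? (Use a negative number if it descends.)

The 4-note cells begin on C#3, F#3, B3 — each up a 4th from the last.
Counting half-steps from C#3 to F#3: 5.

5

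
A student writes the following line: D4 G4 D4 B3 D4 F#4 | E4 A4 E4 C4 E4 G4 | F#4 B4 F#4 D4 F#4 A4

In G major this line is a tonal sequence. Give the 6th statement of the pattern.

With a 6-note motive the entries are D4, E4, F#4, each up a 2nd from the previous.
Extending up a 2nd: G4 → A4 → B4.
From B4 the diatonic shape gives B4 E5 B4 G4 B4 D5.

B4 E5 B4 G4 B4 D5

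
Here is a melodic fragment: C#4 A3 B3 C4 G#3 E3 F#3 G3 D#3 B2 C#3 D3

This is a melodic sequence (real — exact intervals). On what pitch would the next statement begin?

With a 4-note motive the entries are C#4, G#3, D#3, each down a 4th from the previous.
One more step down a 4th gives A#2.

A#2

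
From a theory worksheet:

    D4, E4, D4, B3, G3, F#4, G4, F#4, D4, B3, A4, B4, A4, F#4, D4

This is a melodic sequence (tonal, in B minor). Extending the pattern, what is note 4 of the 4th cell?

A4

Grouping in 5s, the 4th note of each cell is B3, D4, F#4.
One more up a 3rd gives A4.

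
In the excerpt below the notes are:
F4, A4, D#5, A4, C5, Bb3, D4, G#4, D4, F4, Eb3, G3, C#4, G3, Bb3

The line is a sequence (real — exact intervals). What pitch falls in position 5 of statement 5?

The unit is 5 notes. Position-5 pitches of the 3 shown cells: C5, F4, Bb3.
Each moves down a 5th. Continuing: Eb3 → Ab2.

Ab2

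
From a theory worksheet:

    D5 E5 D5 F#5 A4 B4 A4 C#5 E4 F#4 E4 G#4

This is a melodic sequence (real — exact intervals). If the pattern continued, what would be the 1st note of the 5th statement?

F#3

The unit is 4 notes. Position-1 pitches of the 3 shown cells: D5, A4, E4.
Carrying that down a 4th forward: B3 → F#3.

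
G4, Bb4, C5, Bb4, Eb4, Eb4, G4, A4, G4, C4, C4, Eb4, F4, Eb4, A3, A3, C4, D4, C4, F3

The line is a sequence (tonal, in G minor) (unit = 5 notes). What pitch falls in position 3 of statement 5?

Grouping in 5s, the 3rd note of each cell is C5, A4, F4, D4.
One more down a 3rd gives Bb3.

Bb3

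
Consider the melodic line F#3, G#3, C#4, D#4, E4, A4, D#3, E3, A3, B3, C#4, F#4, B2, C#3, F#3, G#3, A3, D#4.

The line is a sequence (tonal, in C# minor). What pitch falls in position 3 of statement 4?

Grouping in 6s, the 3rd note of each cell is C#4, A3, F#3.
From F#3, down a 3rd gives D#3.

D#3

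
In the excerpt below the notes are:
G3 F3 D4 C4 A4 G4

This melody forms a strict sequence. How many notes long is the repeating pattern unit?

6 notes total. Splitting into 3 groups of 2:
G3 F3 | D4 C4 | A4 G4
Each cell is the previous one up a 5th — so the unit is 2 notes.

2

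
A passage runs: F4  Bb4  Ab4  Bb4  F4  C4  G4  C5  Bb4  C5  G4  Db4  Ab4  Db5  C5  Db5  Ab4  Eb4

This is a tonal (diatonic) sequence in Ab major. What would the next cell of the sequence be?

The 6-note cells begin on F4, G4, Ab4 — each up a 2nd from the last.
Statement 4 starts on Bb4 and keeps the same diatonic contour: Bb4 Eb5 Db5 Eb5 Bb4 F4.

Bb4 Eb5 Db5 Eb5 Bb4 F4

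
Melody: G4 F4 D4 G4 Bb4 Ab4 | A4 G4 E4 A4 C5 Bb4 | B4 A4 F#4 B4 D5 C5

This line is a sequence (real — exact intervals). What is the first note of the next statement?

C#5

Unit = 6 notes; the statements start on G4, A4, B4, moving up a 2nd each time.
One more step up a 2nd gives C#5.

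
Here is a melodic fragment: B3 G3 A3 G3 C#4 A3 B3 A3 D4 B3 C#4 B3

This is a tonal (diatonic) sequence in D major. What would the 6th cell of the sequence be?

G4 E4 F#4 E4

Unit = 4 notes; the statements start on B3, C#4, D4, moving up a 2nd each time.
Carrying on: E4 → F#4 → G4.
So cell 6 is G4 E4 F#4 E4.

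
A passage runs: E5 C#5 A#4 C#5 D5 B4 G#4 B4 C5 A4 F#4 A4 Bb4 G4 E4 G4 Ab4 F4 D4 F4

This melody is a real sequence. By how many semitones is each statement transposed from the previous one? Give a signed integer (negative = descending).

-2

With a 4-note motive the entries are E5, D5, C5, Bb4, Ab4, each down a 2nd from the previous.
Counting half-steps from E5 to D5: -2.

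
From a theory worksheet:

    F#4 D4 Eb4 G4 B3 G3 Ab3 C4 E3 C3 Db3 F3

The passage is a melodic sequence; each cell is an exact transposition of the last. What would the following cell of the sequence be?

A2 F2 Gb2 Bb2

Taking 4-note groups, the heads are F#4, B3, E3: the pattern moves down a 5th.
So cell 4 is A2 F2 Gb2 Bb2.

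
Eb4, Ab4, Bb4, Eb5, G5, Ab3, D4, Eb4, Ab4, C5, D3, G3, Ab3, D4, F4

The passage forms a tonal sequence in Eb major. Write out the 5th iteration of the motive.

C2 F2 G2 C3 Eb3

With a 5-note motive the entries are Eb4, Ab3, D3, each down a 5th from the previous.
Continuing the starts: G2 → C2.
So cell 5 is C2 F2 G2 C3 Eb3.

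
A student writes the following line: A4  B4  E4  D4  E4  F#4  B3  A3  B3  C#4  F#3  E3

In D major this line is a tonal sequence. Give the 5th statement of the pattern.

Taking 4-note groups, the heads are A4, E4, B3: the pattern moves down a 4th.
Extending down a 4th: F#3 → C#3.
From C#3 the diatonic shape gives C#3 D3 G2 F#2.

C#3 D3 G2 F#2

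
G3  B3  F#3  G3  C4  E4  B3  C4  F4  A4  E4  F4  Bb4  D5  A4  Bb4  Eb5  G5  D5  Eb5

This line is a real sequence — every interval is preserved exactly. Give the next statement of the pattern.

The 4-note cells begin on G3, C4, F4, Bb4, Eb5 — each up a 4th from the last.
So cell 6 is Ab5 C6 G5 Ab5.

Ab5 C6 G5 Ab5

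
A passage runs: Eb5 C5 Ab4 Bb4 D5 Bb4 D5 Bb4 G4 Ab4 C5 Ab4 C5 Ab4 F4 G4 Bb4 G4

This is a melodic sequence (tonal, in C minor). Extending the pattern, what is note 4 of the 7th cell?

Grouping in 6s, the 4th note of each cell is Bb4, Ab4, G4.
Extending down a 2nd: F4 → Eb4 → D4 → C4.

C4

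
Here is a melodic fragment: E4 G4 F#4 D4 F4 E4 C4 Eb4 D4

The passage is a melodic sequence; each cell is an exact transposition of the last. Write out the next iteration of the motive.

Bb3 Db4 C4

Unit = 3 notes; the statements start on E4, D4, C4, moving down a 2nd each time.
Statement 4 starts on Bb3 and keeps the same exact contour: Bb3 Db4 C4.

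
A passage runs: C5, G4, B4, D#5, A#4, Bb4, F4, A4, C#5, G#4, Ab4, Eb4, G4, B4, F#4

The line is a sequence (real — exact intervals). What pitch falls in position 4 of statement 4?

A4

With 5-note cells, note 4 of each statement runs D#5, C#5, B4.
One more down a 2nd gives A4.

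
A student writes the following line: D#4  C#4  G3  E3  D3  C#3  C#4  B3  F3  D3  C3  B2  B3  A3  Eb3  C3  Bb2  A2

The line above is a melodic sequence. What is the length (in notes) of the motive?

6

18 notes total. Splitting into 3 groups of 6:
D#4 C#4 G3 E3 D3 C#3 | C#4 B3 F3 D3 C3 B2 | B3 A3 Eb3 C3 Bb2 A2
That's a consistent down a 2nd shift per cell, and no other grouping gives one.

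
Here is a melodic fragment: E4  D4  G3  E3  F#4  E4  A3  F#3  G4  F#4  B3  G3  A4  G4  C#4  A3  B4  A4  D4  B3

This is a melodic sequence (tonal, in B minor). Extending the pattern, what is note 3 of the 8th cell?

With 4-note cells, note 3 of each statement runs G3, A3, B3, C#4, D4.
Carrying that up a 2nd forward: E4 → F#4 → G4.

G4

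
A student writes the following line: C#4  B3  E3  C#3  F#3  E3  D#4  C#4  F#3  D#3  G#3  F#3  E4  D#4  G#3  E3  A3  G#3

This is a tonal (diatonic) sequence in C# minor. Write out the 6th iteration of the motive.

With a 6-note motive the entries are C#4, D#4, E4, each up a 2nd from the previous.
Continuing the starts: F#4 → G#4 → A4.
From A4 the diatonic shape gives A4 G#4 C#4 A3 D#4 C#4.

A4 G#4 C#4 A3 D#4 C#4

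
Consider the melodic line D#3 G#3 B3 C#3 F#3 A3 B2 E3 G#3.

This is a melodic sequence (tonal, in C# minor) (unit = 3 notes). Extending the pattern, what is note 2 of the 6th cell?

The unit is 3 notes. Position-2 pitches of the 3 shown cells: G#3, F#3, E3.
Carrying that down a 2nd forward: D#3 → C#3 → B2.

B2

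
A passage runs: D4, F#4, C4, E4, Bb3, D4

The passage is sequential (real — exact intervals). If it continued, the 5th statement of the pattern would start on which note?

The 2-note cells begin on D4, C4, Bb3 — each down a 2nd from the last.
Extending the heads down a 2nd: Ab3 → Gb3.

Gb3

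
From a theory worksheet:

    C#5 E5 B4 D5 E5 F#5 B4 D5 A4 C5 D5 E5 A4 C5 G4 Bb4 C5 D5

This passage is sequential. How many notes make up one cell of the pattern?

There are 18 notes; a 6-note unit gives 3 cells:
C#5 E5 B4 D5 E5 F#5 | B4 D5 A4 C5 D5 E5 | A4 C5 G4 Bb4 C5 D5
Every group is a transposition down a 2nd of the one before; no shorter unit works.

6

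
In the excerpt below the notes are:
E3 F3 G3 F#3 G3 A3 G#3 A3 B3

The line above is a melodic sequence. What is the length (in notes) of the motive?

3

Try groups of 3 (3 cells in 9 notes):
E3 F3 G3 | F#3 G3 A3 | G#3 A3 B3
Each cell is the previous one up a 2nd — so the unit is 3 notes.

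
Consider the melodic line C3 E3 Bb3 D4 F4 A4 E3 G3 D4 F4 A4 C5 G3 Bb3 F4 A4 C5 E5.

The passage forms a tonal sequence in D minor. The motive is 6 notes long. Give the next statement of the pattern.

Bb3 D4 A4 C5 E5 G5

Unit = 6 notes; the statements start on C3, E3, G3, moving up a 3rd each time.
So cell 4 is Bb3 D4 A4 C5 E5 G5.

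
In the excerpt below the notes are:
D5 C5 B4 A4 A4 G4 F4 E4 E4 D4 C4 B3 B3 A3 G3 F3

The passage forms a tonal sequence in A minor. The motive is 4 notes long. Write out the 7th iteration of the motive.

Taking 4-note groups, the heads are D5, A4, E4, B3: the pattern moves down a 4th.
Extending down a 4th: F3 → C3 → G2.
So cell 7 is G2 F2 E2 D2.

G2 F2 E2 D2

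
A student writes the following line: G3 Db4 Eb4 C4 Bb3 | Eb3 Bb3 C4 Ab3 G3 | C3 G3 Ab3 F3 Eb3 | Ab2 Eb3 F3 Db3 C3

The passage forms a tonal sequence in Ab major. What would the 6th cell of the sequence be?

Db2 Ab2 Bb2 G2 F2

The 5-note cells begin on G3, Eb3, C3, Ab2 — each down a 3rd from the last.
Extending down a 3rd: F2 → Db2.
Statement 6 starts on Db2 and keeps the same diatonic contour: Db2 Ab2 Bb2 G2 F2.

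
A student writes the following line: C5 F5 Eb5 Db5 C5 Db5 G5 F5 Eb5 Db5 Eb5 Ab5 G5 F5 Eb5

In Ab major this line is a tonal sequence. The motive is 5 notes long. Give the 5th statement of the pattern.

With a 5-note motive the entries are C5, Db5, Eb5, each up a 2nd from the previous.
Extending up a 2nd: F5 → G5.
So cell 5 is G5 C6 Bb5 Ab5 G5.

G5 C6 Bb5 Ab5 G5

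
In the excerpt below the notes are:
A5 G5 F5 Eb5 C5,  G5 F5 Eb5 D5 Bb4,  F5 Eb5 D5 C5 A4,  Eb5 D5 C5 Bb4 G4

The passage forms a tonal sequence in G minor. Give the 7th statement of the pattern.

Bb4 A4 G4 F4 D4

The 5-note cells begin on A5, G5, F5, Eb5 — each down a 2nd from the last.
Extending down a 2nd: D5 → C5 → Bb4.
So cell 7 is Bb4 A4 G4 F4 D4.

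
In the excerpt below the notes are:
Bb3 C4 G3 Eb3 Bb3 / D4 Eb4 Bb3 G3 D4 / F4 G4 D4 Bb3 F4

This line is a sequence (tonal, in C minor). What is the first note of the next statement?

Ab4

With a 5-note motive the entries are Bb3, D4, F4, each up a 3rd from the previous.
One more step up a 3rd gives Ab4.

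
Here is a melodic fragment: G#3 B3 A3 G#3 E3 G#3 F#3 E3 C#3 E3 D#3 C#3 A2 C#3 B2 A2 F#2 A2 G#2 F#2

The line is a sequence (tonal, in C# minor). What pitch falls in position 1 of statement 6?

D#2

Grouping in 4s, the 1st note of each cell is G#3, E3, C#3, A2, F#2.
One more down a 3rd gives D#2.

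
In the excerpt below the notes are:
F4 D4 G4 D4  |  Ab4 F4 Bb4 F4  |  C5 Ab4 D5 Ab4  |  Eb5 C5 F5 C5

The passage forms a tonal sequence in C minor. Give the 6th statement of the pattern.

Unit = 4 notes; the statements start on F4, Ab4, C5, Eb5, moving up a 3rd each time.
Carrying on: G5 → Bb5.
So cell 6 is Bb5 G5 C6 G5.

Bb5 G5 C6 G5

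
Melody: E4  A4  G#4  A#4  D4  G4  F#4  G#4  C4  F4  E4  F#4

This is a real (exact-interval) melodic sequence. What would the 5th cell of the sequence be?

Taking 4-note groups, the heads are E4, D4, C4: the pattern moves down a 2nd.
Carrying on: Bb3 → Ab3.
So cell 5 is Ab3 Db4 C4 D4.

Ab3 Db4 C4 D4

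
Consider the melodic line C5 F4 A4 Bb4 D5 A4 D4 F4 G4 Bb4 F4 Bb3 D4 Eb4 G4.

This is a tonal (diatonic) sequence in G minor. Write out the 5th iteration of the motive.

Bb3 Eb3 G3 A3 C4

Unit = 5 notes; the statements start on C5, A4, F4, moving down a 3rd each time.
Extending down a 3rd: D4 → Bb3.
So cell 5 is Bb3 Eb3 G3 A3 C4.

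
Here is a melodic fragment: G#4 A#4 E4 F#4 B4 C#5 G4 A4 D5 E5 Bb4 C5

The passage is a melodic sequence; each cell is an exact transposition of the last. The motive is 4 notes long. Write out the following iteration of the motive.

F5 G5 Db5 Eb5

The 4-note cells begin on G#4, B4, D5 — each up a 3rd from the last.
So cell 4 is F5 G5 Db5 Eb5.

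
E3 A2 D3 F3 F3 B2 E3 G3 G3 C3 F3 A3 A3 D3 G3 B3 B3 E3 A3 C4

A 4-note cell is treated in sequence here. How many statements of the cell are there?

5

20 notes in groups of 4 gives 20/4 = 5 statements.
Starts: E3, F3, G3, A3, B3 — each up a 2nd.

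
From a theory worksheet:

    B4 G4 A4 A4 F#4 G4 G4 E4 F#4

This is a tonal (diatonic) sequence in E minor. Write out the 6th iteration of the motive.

The 3-note cells begin on B4, A4, G4 — each down a 2nd from the last.
Extending down a 2nd: F#4 → E4 → D4.
From D4 the diatonic shape gives D4 B3 C4.

D4 B3 C4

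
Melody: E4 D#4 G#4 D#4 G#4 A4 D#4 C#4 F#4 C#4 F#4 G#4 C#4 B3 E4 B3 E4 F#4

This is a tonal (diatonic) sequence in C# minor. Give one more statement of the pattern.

B3 A3 D#4 A3 D#4 E4

The 6-note cells begin on E4, D#4, C#4 — each down a 2nd from the last.
From B3 the diatonic shape gives B3 A3 D#4 A3 D#4 E4.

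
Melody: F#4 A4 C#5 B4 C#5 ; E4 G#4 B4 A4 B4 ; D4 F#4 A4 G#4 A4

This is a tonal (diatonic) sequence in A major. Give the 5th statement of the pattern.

With a 5-note motive the entries are F#4, E4, D4, each down a 2nd from the previous.
Carrying on: C#4 → B3.
Statement 5 starts on B3 and keeps the same diatonic contour: B3 D4 F#4 E4 F#4.

B3 D4 F#4 E4 F#4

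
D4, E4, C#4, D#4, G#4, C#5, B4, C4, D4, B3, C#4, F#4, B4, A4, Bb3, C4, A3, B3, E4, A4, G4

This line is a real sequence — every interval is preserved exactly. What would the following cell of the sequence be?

Unit = 7 notes; the statements start on D4, C4, Bb3, moving down a 2nd each time.
Statement 4 starts on Ab3 and keeps the same exact contour: Ab3 Bb3 G3 A3 D4 G4 F4.

Ab3 Bb3 G3 A3 D4 G4 F4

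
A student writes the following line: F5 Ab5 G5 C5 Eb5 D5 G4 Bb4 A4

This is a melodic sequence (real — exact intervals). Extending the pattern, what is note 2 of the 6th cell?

The unit is 3 notes. Position-2 pitches of the 3 shown cells: Ab5, Eb5, Bb4.
Carrying that down a 4th forward: F4 → C4 → G3.

G3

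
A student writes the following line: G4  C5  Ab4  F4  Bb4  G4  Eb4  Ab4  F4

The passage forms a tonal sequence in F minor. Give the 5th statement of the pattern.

The 3-note cells begin on G4, F4, Eb4 — each down a 2nd from the last.
Continuing the starts: Db4 → C4.
From C4 the diatonic shape gives C4 F4 Db4.

C4 F4 Db4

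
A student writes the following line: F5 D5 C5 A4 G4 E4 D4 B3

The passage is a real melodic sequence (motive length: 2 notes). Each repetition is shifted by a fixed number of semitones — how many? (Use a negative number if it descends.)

-5

The 2-note cells begin on F5, C5, G4, D4 — each down a 4th from the last.
Counting half-steps from F5 to C5: -5.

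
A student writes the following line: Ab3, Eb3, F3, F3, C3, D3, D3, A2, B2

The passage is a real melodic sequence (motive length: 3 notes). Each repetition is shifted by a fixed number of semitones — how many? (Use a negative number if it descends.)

The 3-note cells begin on Ab3, F3, D3 — each down a 3rd from the last.
Counting half-steps from Ab3 to F3: -3.

-3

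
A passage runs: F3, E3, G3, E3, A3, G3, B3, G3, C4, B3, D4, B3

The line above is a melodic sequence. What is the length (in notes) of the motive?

12 notes total. Splitting into 3 groups of 4:
F3 E3 G3 E3 | A3 G3 B3 G3 | C4 B3 D4 B3
Each cell is the previous one up a 3rd — so the unit is 4 notes.

4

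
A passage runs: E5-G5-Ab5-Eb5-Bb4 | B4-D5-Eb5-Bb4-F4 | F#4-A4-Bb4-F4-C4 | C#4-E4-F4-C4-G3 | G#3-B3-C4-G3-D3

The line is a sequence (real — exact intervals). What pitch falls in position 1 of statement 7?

Grouping in 5s, the 1st note of each cell is E5, B4, F#4, C#4, G#3.
Each moves down a 4th. Continuing: D#3 → A#2.

A#2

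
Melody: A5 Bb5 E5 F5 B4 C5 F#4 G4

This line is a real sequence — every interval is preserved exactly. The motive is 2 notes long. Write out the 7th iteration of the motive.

D#3 E3

With a 2-note motive the entries are A5, E5, B4, F#4, each down a 4th from the previous.
Continuing the starts: C#4 → G#3 → D#3.
So cell 7 is D#3 E3.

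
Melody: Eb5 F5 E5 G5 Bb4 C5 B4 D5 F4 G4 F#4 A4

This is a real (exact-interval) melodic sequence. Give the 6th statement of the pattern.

The 4-note cells begin on Eb5, Bb4, F4 — each down a 4th from the last.
Continuing the starts: C4 → G3 → D3.
From D3 the exact shape gives D3 E3 D#3 F#3.

D3 E3 D#3 F#3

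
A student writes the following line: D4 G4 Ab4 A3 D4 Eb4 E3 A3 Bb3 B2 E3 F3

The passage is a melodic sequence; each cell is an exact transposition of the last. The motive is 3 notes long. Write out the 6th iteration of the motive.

C#2 F#2 G2

Unit = 3 notes; the statements start on D4, A3, E3, B2, moving down a 4th each time.
Continuing the starts: F#2 → C#2.
So cell 6 is C#2 F#2 G2.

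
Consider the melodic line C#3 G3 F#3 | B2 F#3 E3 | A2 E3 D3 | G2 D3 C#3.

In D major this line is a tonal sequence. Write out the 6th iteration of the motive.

E2 B2 A2

The 3-note cells begin on C#3, B2, A2, G2 — each down a 2nd from the last.
Continuing the starts: F#2 → E2.
From E2 the diatonic shape gives E2 B2 A2.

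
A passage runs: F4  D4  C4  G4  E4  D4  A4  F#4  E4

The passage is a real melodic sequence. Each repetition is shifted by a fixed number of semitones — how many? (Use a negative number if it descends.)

2

Unit = 3 notes; the statements start on F4, G4, A4, moving up a 2nd each time.
F4→G4 is 67 − 65 = 2 semitones.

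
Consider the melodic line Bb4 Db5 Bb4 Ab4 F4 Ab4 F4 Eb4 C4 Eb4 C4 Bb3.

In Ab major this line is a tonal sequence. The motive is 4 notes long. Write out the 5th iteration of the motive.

Taking 4-note groups, the heads are Bb4, F4, C4: the pattern moves down a 4th.
Carrying on: G3 → Db3.
From Db3 the diatonic shape gives Db3 F3 Db3 C3.

Db3 F3 Db3 C3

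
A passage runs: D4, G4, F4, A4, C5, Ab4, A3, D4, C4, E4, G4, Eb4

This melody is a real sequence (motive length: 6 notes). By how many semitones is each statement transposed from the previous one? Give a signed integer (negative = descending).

-5

Unit = 6 notes; the statements start on D4, A3, moving down a 4th each time.
D4→A3 is 57 − 62 = -5 semitones.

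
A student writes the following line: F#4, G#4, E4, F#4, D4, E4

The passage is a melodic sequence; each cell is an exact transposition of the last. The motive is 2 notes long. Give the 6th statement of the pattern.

Ab3 Bb3

Taking 2-note groups, the heads are F#4, E4, D4: the pattern moves down a 2nd.
Extending down a 2nd: C4 → Bb3 → Ab3.
From Ab3 the exact shape gives Ab3 Bb3.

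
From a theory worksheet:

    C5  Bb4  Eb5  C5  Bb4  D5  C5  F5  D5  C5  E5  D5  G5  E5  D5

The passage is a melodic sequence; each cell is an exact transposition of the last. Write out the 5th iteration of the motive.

Taking 5-note groups, the heads are C5, D5, E5: the pattern moves up a 2nd.
Continuing the starts: F#5 → G#5.
So cell 5 is G#5 F#5 B5 G#5 F#5.

G#5 F#5 B5 G#5 F#5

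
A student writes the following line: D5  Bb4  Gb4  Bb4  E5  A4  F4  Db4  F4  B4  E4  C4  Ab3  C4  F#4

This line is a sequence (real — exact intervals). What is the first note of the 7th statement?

With a 5-note motive the entries are D5, A4, E4, each down a 4th from the previous.
Extending the heads down a 4th: B3 → F#3 → C#3 → G#2.

G#2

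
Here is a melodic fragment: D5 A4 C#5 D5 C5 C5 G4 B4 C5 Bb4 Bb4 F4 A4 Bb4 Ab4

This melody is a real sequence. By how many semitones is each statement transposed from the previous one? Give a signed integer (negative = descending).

Unit = 5 notes; the statements start on D5, C5, Bb4, moving down a 2nd each time.
Counting half-steps from D5 to C5: -2.

-2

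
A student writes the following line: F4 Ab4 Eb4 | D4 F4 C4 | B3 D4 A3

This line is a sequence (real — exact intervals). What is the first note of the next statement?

G#3

Taking 3-note groups, the heads are F4, D4, B3: the pattern moves down a 3rd.
The next head, down a 3rd from B3, is G#3.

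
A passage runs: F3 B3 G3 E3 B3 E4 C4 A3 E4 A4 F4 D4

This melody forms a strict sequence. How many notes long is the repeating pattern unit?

12 notes total. Splitting into 3 groups of 4:
F3 B3 G3 E3 | B3 E4 C4 A3 | E4 A4 F4 D4
That's a consistent up a 4th shift per cell, and no other grouping gives one.

4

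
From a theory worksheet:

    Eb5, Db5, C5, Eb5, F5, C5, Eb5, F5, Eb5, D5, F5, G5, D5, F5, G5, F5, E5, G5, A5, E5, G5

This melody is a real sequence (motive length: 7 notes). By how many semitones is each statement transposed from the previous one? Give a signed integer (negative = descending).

The 7-note cells begin on Eb5, F5, G5 — each up a 2nd from the last.
Eb5→F5 is 77 − 75 = 2 semitones.

2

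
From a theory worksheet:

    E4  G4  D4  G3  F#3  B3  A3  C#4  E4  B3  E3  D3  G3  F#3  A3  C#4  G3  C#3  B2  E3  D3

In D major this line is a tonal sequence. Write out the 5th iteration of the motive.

Unit = 7 notes; the statements start on E4, C#4, A3, moving down a 3rd each time.
Extending down a 3rd: F#3 → D3.
Statement 5 starts on D3 and keeps the same diatonic contour: D3 F#3 C#3 F#2 E2 A2 G2.

D3 F#3 C#3 F#2 E2 A2 G2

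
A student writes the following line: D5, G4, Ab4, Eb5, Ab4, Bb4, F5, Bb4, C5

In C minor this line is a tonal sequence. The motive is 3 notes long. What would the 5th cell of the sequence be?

The 3-note cells begin on D5, Eb5, F5 — each up a 2nd from the last.
Extending up a 2nd: G5 → Ab5.
Statement 5 starts on Ab5 and keeps the same diatonic contour: Ab5 D5 Eb5.

Ab5 D5 Eb5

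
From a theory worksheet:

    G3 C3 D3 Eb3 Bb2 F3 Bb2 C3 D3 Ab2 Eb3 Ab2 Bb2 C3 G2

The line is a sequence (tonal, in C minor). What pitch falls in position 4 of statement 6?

With 5-note cells, note 4 of each statement runs Eb3, D3, C3.
Each moves down a 2nd. Continuing: Bb2 → Ab2 → G2.

G2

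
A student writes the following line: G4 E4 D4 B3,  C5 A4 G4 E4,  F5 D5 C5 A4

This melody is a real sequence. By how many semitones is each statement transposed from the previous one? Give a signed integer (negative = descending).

The 4-note cells begin on G4, C5, F5 — each up a 4th from the last.
G4→C5 is 72 − 67 = 5 semitones.

5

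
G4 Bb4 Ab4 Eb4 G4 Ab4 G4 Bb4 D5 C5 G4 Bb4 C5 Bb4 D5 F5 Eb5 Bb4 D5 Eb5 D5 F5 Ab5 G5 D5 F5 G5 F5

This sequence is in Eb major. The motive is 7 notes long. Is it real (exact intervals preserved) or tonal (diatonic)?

Every note is diatonic to Eb major.
Cell 1 has +3 semitones from note 1 to 2, but cell 2 has +4 — the interval quality changes while the contour stays the same, which is the hallmark of a tonal sequence.

tonal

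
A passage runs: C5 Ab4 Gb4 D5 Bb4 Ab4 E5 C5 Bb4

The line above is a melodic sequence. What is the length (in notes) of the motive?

3

There are 9 notes; a 3-note unit gives 3 cells:
C5 Ab4 Gb4 | D5 Bb4 Ab4 | E5 C5 Bb4
Every group is a transposition up a 2nd of the one before; no shorter unit works.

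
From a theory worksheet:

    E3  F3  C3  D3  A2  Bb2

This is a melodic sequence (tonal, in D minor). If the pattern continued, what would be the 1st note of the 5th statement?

The unit is 2 notes. Position-1 pitches of the 3 shown cells: E3, C3, A2.
Each moves down a 3rd. Continuing: F2 → D2.

D2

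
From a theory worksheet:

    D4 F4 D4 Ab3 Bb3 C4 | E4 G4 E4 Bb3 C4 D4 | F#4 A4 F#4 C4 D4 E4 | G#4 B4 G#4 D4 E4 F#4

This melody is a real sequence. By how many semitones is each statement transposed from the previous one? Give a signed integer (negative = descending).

2

The 6-note cells begin on D4, E4, F#4, G#4 — each up a 2nd from the last.
D4→E4 is 64 − 62 = 2 semitones.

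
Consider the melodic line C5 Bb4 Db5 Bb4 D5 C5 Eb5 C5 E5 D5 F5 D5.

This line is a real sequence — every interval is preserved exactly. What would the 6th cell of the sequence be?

A#5 G#5 B5 G#5

Unit = 4 notes; the statements start on C5, D5, E5, moving up a 2nd each time.
Continuing the starts: F#5 → G#5 → A#5.
From A#5 the exact shape gives A#5 G#5 B5 G#5.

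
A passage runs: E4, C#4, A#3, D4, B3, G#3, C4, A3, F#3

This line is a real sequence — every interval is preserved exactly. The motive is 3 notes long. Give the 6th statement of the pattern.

Gb3 Eb3 C3

Unit = 3 notes; the statements start on E4, D4, C4, moving down a 2nd each time.
Extending down a 2nd: Bb3 → Ab3 → Gb3.
From Gb3 the exact shape gives Gb3 Eb3 C3.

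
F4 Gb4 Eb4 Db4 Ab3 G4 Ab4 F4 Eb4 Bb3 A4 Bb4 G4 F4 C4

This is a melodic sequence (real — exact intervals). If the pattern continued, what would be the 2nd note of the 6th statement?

E5

The unit is 5 notes. Position-2 pitches of the 3 shown cells: Gb4, Ab4, Bb4.
Carrying that up a 2nd forward: C5 → D5 → E5.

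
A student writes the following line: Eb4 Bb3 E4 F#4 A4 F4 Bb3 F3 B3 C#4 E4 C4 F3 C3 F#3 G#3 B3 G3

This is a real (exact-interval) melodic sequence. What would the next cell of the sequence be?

Unit = 6 notes; the statements start on Eb4, Bb3, F3, moving down a 4th each time.
Statement 4 starts on C3 and keeps the same exact contour: C3 G2 C#3 D#3 F#3 D3.

C3 G2 C#3 D#3 F#3 D3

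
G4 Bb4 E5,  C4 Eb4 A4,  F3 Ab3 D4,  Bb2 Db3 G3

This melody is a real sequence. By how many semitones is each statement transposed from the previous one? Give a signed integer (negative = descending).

-7

The 3-note cells begin on G4, C4, F3, Bb2 — each down a 5th from the last.
G4 to C4 spans -7 semitones.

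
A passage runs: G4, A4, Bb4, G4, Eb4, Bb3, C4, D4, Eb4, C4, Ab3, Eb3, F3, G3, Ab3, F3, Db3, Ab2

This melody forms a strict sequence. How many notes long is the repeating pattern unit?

6

Try groups of 6 (3 cells in 18 notes):
G4 A4 Bb4 G4 Eb4 Bb3 | C4 D4 Eb4 C4 Ab3 Eb3 | F3 G3 Ab3 F3 Db3 Ab2
Each cell is the previous one down a 5th — so the unit is 6 notes.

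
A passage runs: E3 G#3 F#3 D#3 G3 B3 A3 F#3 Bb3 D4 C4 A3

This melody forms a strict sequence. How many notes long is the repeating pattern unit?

12 notes total. Splitting into 3 groups of 4:
E3 G#3 F#3 D#3 | G3 B3 A3 F#3 | Bb3 D4 C4 A3
Every group is a transposition up a 3rd of the one before; no shorter unit works.

4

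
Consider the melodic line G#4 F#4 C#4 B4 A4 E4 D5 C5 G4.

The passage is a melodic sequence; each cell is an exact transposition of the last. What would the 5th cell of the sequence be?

Ab5 Gb5 Db5

The 3-note cells begin on G#4, B4, D5 — each up a 3rd from the last.
Extending up a 3rd: F5 → Ab5.
From Ab5 the exact shape gives Ab5 Gb5 Db5.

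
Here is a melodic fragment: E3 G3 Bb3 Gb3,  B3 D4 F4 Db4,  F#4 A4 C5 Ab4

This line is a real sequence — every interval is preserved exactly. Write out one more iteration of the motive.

C#5 E5 G5 Eb5

Unit = 4 notes; the statements start on E3, B3, F#4, moving up a 5th each time.
Statement 4 starts on C#5 and keeps the same exact contour: C#5 E5 G5 Eb5.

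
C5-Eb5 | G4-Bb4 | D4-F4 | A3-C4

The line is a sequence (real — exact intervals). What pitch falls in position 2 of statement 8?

Grouping in 2s, the 2nd note of each cell is Eb5, Bb4, F4, C4.
Each moves down a 4th. Continuing: G3 → D3 → A2 → E2.

E2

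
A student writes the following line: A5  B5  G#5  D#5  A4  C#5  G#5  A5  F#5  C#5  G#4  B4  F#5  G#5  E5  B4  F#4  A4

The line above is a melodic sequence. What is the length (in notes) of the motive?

6

There are 18 notes; a 6-note unit gives 3 cells:
A5 B5 G#5 D#5 A4 C#5 | G#5 A5 F#5 C#5 G#4 B4 | F#5 G#5 E5 B4 F#4 A4
Every group is a transposition down a 2nd of the one before; no shorter unit works.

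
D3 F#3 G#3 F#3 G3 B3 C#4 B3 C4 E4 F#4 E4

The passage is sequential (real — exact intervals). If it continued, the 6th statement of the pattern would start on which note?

Eb5

With a 4-note motive the entries are D3, G3, C4, each up a 4th from the previous.
Continuing: F4 → Bb4 → Eb5. Statement 6 starts on Eb5.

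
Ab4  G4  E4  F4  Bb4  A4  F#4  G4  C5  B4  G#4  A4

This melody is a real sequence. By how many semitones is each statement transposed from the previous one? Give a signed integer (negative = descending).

The 4-note cells begin on Ab4, Bb4, C5 — each up a 2nd from the last.
Ab4→Bb4 is 70 − 68 = 2 semitones.

2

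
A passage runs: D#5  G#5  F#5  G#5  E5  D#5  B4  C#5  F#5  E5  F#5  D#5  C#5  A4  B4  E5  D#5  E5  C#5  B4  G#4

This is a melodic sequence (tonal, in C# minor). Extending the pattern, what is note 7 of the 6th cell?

Grouping in 7s, the 7th note of each cell is B4, A4, G#4.
Extending down a 2nd: F#4 → E4 → D#4.

D#4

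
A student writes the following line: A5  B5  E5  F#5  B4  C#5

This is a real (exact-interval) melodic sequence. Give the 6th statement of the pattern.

The 2-note cells begin on A5, E5, B4 — each down a 4th from the last.
Extending down a 4th: F#4 → C#4 → G#3.
From G#3 the exact shape gives G#3 A#3.

G#3 A#3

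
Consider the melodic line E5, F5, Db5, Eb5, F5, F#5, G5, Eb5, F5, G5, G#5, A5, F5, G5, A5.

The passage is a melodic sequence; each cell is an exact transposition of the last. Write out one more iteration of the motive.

Unit = 5 notes; the statements start on E5, F#5, G#5, moving up a 2nd each time.
So cell 4 is A#5 B5 G5 A5 B5.

A#5 B5 G5 A5 B5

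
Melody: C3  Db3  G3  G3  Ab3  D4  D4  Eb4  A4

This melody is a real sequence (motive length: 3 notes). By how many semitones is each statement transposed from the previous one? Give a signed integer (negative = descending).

7

Taking 3-note groups, the heads are C3, G3, D4: the pattern moves up a 5th.
Counting half-steps from C3 to G3: 7.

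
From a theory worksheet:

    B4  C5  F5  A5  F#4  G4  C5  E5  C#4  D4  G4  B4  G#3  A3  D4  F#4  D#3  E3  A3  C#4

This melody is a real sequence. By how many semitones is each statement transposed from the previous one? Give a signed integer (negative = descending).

-5

Taking 4-note groups, the heads are B4, F#4, C#4, G#3, D#3: the pattern moves down a 4th.
B4 to F#4 spans -5 semitones.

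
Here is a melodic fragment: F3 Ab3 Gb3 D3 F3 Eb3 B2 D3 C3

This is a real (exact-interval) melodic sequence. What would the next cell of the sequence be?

G#2 B2 A2

With a 3-note motive the entries are F3, D3, B2, each down a 3rd from the previous.
So cell 4 is G#2 B2 A2.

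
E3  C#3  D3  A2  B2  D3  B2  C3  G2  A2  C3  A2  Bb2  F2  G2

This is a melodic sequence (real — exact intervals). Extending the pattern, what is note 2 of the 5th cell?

Grouping in 5s, the 2nd note of each cell is C#3, B2, A2.
Extending down a 2nd: G2 → F2.

F2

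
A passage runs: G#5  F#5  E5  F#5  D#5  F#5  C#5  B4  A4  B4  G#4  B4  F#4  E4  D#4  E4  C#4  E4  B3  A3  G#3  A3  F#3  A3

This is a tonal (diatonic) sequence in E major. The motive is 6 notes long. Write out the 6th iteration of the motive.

A2 G#2 F#2 G#2 E2 G#2

Taking 6-note groups, the heads are G#5, C#5, F#4, B3: the pattern moves down a 5th.
Carrying on: E3 → A2.
So cell 6 is A2 G#2 F#2 G#2 E2 G#2.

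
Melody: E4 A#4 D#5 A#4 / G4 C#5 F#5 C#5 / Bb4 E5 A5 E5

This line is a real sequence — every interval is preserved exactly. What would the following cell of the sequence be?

Db5 G5 C6 G5

Unit = 4 notes; the statements start on E4, G4, Bb4, moving up a 3rd each time.
Statement 4 starts on Db5 and keeps the same exact contour: Db5 G5 C6 G5.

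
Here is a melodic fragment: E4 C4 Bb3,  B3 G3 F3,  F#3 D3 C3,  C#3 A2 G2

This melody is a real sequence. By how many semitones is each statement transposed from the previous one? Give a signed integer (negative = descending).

-5

Unit = 3 notes; the statements start on E4, B3, F#3, C#3, moving down a 4th each time.
E4 to B3 spans -5 semitones.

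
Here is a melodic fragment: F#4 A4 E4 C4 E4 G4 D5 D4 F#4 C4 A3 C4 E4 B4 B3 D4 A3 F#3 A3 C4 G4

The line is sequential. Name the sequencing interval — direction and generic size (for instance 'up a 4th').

Taking 7-note groups, the heads are F#4, D4, B3: the pattern moves down a 3rd.
From F#4 to D4: down a 3rd.

down a 3rd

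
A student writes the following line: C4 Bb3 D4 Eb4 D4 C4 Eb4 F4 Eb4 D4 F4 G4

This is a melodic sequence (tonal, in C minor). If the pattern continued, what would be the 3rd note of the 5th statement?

Ab4

The unit is 4 notes. Position-3 pitches of the 3 shown cells: D4, Eb4, F4.
Each moves up a 2nd. Continuing: G4 → Ab4.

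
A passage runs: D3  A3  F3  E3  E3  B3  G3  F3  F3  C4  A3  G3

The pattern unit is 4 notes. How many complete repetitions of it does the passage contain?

3

12 notes in groups of 4 gives 12/4 = 3 statements.
Starts: D3, E3, F3 — each up a 2nd.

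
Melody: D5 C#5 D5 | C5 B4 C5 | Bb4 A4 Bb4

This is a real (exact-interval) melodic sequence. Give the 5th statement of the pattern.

The 3-note cells begin on D5, C5, Bb4 — each down a 2nd from the last.
Continuing the starts: Ab4 → Gb4.
So cell 5 is Gb4 F4 Gb4.

Gb4 F4 Gb4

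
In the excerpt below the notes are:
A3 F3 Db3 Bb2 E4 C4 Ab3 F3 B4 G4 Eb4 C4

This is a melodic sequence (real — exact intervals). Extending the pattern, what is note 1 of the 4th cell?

With 4-note cells, note 1 of each statement runs A3, E4, B4.
From B4, up a 5th gives F#5.

F#5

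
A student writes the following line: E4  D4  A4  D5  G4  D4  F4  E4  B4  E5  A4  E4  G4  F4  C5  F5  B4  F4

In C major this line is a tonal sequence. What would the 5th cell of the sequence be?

B4 A4 E5 A5 D5 A4

The 6-note cells begin on E4, F4, G4 — each up a 2nd from the last.
Extending up a 2nd: A4 → B4.
So cell 5 is B4 A4 E5 A5 D5 A4.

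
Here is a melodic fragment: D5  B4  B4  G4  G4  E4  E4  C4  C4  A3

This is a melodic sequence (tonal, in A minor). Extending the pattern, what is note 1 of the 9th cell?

The unit is 2 notes. Position-1 pitches of the 5 shown cells: D5, B4, G4, E4, C4.
Each moves down a 3rd. Continuing: A3 → F3 → D3 → B2.

B2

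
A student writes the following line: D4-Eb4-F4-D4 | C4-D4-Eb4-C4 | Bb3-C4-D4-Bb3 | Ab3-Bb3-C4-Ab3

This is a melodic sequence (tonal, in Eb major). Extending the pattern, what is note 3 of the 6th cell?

Ab3

The unit is 4 notes. Position-3 pitches of the 4 shown cells: F4, Eb4, D4, C4.
Extending down a 2nd: Bb3 → Ab3.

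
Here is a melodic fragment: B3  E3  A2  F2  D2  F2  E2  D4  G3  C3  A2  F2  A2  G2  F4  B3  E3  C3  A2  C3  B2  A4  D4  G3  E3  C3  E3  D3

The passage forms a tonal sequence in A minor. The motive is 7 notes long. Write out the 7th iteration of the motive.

Unit = 7 notes; the statements start on B3, D4, F4, A4, moving up a 3rd each time.
Carrying on: C5 → E5 → G5.
So cell 7 is G5 C5 F4 D4 B3 D4 C4.

G5 C5 F4 D4 B3 D4 C4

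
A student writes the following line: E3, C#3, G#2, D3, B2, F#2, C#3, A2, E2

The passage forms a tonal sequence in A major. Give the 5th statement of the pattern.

Taking 3-note groups, the heads are E3, D3, C#3: the pattern moves down a 2nd.
Extending down a 2nd: B2 → A2.
From A2 the diatonic shape gives A2 F#2 C#2.

A2 F#2 C#2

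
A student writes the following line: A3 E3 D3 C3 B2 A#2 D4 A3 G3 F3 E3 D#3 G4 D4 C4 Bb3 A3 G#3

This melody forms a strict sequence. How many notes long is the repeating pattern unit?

6

Try groups of 6 (3 cells in 18 notes):
A3 E3 D3 C3 B2 A#2 | D4 A3 G3 F3 E3 D#3 | G4 D4 C4 Bb3 A3 G#3
Every group is a transposition up a 4th of the one before; no shorter unit works.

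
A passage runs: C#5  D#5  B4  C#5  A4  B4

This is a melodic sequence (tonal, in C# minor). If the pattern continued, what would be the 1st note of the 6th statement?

E4

With 2-note cells, note 1 of each statement runs C#5, B4, A4.
Carrying that down a 2nd forward: G#4 → F#4 → E4.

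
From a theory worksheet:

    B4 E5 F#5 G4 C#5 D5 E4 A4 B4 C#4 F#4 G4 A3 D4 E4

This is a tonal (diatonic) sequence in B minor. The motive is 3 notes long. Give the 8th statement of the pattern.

With a 3-note motive the entries are B4, G4, E4, C#4, A3, each down a 3rd from the previous.
Extending down a 3rd: F#3 → D3 → B2.
So cell 8 is B2 E3 F#3.

B2 E3 F#3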